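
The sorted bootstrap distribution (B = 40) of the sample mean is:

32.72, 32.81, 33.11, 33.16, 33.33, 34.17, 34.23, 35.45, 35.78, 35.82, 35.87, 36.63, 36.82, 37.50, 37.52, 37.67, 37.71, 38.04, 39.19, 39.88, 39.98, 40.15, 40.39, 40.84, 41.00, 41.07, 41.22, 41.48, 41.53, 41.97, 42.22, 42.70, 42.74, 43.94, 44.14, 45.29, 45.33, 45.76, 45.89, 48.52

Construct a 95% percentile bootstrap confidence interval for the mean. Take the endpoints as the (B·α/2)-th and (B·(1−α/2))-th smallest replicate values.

(32.72, 45.89)

α = 0.05; lower rank = 40 × 0.025 = 1; upper rank = 40 × 0.975 = 39.
The 1st smallest replicate is 32.72; the 39th is 45.89.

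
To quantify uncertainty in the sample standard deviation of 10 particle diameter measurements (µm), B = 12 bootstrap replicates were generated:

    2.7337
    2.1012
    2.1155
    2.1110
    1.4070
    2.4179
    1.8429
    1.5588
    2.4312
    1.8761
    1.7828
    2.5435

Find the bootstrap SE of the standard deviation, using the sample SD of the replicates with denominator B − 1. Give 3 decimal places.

SE* = 0.404

Bootstrap SE is the standard deviation of the 12 replicate standard deviations.
Mean of replicates: (2.7337 + 2.1012 + 2.1155 + 2.1110 + 1.4070 + 2.4179 + 1.8429 + 1.5588 + 2.4312 + 1.8761 + 1.7828 + 2.5435) / 12 = 24.92160 / 12 = 2.07680
Sum of squared deviations: (+0.65690)² + (+0.02440)² + (+0.03870)² + (+0.03420)² + (−0.66980)² + (+0.34110)² + (−0.23390)² + (−0.51800)² + (+0.35440)² + (−0.20070)² + (−0.29400)² + (+0.46670)² = 1.79292
Variance = 1.79292 / 11 = 0.16299
SE* = √0.16299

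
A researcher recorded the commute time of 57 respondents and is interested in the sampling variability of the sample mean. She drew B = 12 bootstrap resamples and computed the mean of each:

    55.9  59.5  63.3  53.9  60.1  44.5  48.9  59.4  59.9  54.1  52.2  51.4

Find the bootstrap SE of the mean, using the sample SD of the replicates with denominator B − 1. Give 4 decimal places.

Bootstrap SE is the standard deviation of the 12 replicate means.
Mean of replicates: (55.9 + 59.5 + 63.3 + 53.9 + 60.1 + 44.5 + 48.9 + 59.4 + 59.9 + 54.1 + 52.2 + 51.4) / 12 = 663.10000 / 12 = 55.25833
Sum of squared deviations: (+0.64167)² + (+4.24167)² + (+8.04167)² + (−1.35833)² + (+4.84167)² + (−10.75833)² + (−6.35833)² + (+4.14167)² + (+4.64167)² + (−1.15833)² + (−3.05833)² + (−3.85833)² = 328.80917
Variance = 328.80917 / 11 = 29.89174
SE* = √29.89174

SE* = 5.4673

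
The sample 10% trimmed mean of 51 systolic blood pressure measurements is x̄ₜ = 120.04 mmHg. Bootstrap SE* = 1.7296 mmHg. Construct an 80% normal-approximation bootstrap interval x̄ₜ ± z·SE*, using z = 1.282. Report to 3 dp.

Margin = 1.282 × 1.7296 = 2.2173
Interval: 120.04 ± 2.2173

(117.823, 122.257)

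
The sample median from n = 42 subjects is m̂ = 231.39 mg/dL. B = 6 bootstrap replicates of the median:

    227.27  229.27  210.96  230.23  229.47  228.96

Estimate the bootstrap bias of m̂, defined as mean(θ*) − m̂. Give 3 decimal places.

bias = −5.363

mean(θ*) = (227.27 + 229.27 + 210.96 + 230.23 + 229.47 + 228.96) / 6 = 226.0267
bias = 226.0267 − 231.39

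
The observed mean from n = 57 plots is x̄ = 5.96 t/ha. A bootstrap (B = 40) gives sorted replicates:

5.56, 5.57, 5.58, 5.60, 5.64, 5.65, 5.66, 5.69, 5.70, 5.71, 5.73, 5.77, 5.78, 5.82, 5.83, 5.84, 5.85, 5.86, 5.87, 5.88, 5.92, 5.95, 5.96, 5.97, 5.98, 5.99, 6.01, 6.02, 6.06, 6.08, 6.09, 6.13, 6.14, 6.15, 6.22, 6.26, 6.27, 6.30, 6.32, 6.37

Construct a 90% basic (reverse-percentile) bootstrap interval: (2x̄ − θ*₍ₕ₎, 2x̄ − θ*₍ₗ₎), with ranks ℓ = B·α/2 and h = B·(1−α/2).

Percentile endpoints at ranks 2 and 38: θ*₍2₎ = 5.57, θ*₍38₎ = 6.30.
Basic interval reflects these around x̄:
  lower = 2 × 5.96 − 6.30 = 5.62
  upper = 2 × 5.96 − 5.57 = 6.35

(5.62, 6.35)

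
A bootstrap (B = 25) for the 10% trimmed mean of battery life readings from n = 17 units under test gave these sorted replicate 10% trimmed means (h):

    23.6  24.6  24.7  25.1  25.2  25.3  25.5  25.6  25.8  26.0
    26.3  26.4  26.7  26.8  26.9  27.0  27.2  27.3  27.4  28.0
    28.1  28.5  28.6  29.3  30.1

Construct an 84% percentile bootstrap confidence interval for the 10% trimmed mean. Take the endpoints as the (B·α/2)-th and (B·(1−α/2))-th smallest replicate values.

α = 0.16; lower rank = 25 × 0.080 = 2; upper rank = 25 × 0.920 = 23.
The 2nd smallest replicate is 24.6; the 23rd is 28.6.

(24.6, 28.6)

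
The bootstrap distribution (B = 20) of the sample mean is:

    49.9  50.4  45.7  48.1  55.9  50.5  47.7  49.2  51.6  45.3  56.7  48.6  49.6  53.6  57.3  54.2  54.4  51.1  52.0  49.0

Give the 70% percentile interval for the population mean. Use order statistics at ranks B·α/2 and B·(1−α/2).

(47.7, 54.4)

Sorted replicates: 45.3, 45.7, 47.7, 48.1, 48.6, 49.0, 49.2, 49.6, 49.9, 50.4, 50.5, 51.1, 51.6, 52.0, 53.6, 54.2, 54.4, 55.9, 56.7, 57.3
α = 0.30; lower rank = 20 × 0.150 = 3; upper rank = 20 × 0.850 = 17.
The 3rd smallest replicate is 47.7; the 17th is 54.4.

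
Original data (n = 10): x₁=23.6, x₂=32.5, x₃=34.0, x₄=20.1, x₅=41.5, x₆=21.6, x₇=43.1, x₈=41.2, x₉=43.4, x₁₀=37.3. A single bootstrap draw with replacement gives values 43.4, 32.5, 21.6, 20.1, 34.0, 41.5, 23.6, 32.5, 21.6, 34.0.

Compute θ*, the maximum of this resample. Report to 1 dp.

Maximum = 43.4

θ* = 43.4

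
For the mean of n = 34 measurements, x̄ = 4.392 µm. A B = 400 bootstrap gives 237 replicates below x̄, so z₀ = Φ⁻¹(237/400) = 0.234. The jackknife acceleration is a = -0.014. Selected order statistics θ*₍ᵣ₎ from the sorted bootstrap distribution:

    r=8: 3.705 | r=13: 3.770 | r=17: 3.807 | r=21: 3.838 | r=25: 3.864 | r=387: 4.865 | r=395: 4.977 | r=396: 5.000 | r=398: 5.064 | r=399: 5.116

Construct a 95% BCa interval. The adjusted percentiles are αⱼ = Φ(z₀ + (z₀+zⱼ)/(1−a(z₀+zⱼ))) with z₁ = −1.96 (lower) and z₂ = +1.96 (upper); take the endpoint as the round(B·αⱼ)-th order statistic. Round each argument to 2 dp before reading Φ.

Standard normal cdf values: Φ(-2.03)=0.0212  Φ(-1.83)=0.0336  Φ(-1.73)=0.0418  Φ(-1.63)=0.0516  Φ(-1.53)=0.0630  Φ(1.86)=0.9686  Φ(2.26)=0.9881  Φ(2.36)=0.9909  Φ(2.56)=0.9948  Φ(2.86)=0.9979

Lower: z₀ + z₁ = 0.234 + (-1.960) = -1.726; 1 − a(z₀+z₁) = 1 − (-0.014)(-1.726) = 0.9758; argument = 0.234 + (-1.726)/0.9758 = -1.5347 → -1.53.
α₁ = Φ(-1.53) = 0.0630; rank = round(400 × 0.0630) = 25; θ*₍25₎ = 3.864.
Upper: z₀ + z₂ = 2.194; 1 − a(z₀+z₂) = 1.0307; argument = 2.3626 → 2.36; α₂ = 0.9909; rank = 396; θ*₍396₎ = 5.000.

(3.864, 5.000)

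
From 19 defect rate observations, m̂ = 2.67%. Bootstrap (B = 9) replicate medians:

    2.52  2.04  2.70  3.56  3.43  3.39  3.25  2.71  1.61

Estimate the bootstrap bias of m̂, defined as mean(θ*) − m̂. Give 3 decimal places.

mean(θ*) = (2.52 + 2.04 + 2.70 + 3.56 + 3.43 + 3.39 + 3.25 + 2.71 + 1.61) / 9 = 2.8011
bias = 2.8011 − 2.67

bias = +0.131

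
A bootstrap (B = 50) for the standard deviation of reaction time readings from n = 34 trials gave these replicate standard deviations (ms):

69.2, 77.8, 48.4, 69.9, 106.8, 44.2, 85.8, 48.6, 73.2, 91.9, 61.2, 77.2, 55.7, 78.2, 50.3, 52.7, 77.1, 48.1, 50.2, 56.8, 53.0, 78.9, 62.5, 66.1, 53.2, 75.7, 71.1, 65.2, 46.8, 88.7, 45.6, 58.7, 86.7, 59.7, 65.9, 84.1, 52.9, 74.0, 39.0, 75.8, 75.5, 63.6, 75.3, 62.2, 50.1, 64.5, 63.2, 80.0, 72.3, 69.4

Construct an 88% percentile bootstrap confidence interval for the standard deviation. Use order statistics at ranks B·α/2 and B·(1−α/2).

(45.6, 86.7)

Sorted replicates: 39.0, 44.2, 45.6, 46.8, 48.1, 48.4, 48.6, 50.1, 50.2, 50.3, 52.7, 52.9, 53.0, 53.2, 55.7, 56.8, 58.7, 59.7, 61.2, 62.2, 62.5, 63.2, 63.6, 64.5, 65.2, 65.9, 66.1, 69.2, 69.4, 69.9, 71.1, 72.3, 73.2, 74.0, 75.3, 75.5, 75.7, 75.8, 77.1, 77.2, 77.8, 78.2, 78.9, 80.0, 84.1, 85.8, 86.7, 88.7, 91.9, 106.8
α = 0.12; lower rank = 50 × 0.060 = 3; upper rank = 50 × 0.940 = 47.
The 3rd smallest replicate is 45.6; the 47th is 86.7.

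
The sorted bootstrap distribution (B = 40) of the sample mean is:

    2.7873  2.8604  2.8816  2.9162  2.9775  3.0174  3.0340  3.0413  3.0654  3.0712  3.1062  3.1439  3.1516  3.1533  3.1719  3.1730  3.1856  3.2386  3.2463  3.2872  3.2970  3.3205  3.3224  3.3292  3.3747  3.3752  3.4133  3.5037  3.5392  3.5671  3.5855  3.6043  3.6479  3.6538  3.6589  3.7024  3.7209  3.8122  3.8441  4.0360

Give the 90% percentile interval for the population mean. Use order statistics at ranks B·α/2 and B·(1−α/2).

(2.8604, 3.8122)

α = 0.10; lower rank = 40 × 0.050 = 2; upper rank = 40 × 0.950 = 38.
The 2nd smallest replicate is 2.8604; the 38th is 3.8122.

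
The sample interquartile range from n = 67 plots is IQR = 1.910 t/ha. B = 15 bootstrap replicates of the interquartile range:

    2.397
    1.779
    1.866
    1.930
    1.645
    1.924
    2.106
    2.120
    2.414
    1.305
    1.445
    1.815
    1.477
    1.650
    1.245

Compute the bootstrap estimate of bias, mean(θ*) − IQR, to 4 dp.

bias = −0.1021

mean(θ*) = (2.397 + 1.779 + 1.866 + 1.930 + 1.645 + 1.924 + 2.106 + 2.120 + 2.414 + 1.305 + 1.445 + 1.815 + 1.477 + 1.650 + 1.245) / 15 = 1.80787
bias = 1.80787 − 1.910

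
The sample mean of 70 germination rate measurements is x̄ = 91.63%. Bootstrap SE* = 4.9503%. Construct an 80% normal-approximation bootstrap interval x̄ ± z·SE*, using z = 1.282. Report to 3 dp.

(85.284, 97.976)

Margin = 1.282 × 4.9503 = 6.3463
Interval: 91.63 ± 6.3463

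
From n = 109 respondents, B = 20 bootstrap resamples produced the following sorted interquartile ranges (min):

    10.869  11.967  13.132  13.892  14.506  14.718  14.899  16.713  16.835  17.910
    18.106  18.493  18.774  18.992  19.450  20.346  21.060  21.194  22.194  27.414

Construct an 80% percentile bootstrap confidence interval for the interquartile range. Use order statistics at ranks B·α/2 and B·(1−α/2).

α = 0.20; lower rank = 20 × 0.100 = 2; upper rank = 20 × 0.900 = 18.
The 2nd smallest replicate is 11.967; the 18th is 21.194.

(11.967, 21.194)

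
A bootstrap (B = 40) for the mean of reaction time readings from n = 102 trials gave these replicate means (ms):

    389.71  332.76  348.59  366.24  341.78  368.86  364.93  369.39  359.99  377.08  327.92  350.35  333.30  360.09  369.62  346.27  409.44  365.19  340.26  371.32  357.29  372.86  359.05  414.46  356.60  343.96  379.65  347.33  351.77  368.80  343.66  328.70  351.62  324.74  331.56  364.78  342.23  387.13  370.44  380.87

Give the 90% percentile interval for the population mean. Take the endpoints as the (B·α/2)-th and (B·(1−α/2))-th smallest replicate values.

(327.92, 389.71)

Sorted replicates: 324.74, 327.92, 328.70, 331.56, 332.76, 333.30, 340.26, 341.78, 342.23, 343.66, 343.96, 346.27, 347.33, 348.59, 350.35, 351.62, 351.77, 356.60, 357.29, 359.05, 359.99, 360.09, 364.78, 364.93, 365.19, 366.24, 368.80, 368.86, 369.39, 369.62, 370.44, 371.32, 372.86, 377.08, 379.65, 380.87, 387.13, 389.71, 409.44, 414.46
α = 0.10; lower rank = 40 × 0.050 = 2; upper rank = 40 × 0.950 = 38.
The 2nd smallest replicate is 327.92; the 38th is 389.71.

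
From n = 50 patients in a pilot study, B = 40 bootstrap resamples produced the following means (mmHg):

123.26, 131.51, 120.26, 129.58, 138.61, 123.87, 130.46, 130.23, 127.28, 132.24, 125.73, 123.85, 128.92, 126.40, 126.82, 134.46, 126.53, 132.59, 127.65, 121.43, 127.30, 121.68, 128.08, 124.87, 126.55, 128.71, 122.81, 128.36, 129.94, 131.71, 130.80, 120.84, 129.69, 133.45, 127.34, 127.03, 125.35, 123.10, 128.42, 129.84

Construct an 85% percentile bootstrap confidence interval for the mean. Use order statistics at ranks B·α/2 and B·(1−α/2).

Sorted replicates: 120.26, 120.84, 121.43, 121.68, 122.81, 123.10, 123.26, 123.85, 123.87, 124.87, 125.35, 125.73, 126.40, 126.53, 126.55, 126.82, 127.03, 127.28, 127.30, 127.34, 127.65, 128.08, 128.36, 128.42, 128.71, 128.92, 129.58, 129.69, 129.84, 129.94, 130.23, 130.46, 130.80, 131.51, 131.71, 132.24, 132.59, 133.45, 134.46, 138.61
α = 0.15; lower rank = 40 × 0.075 = 3; upper rank = 40 × 0.925 = 37.
The 3rd smallest replicate is 121.43; the 37th is 132.59.

(121.43, 132.59)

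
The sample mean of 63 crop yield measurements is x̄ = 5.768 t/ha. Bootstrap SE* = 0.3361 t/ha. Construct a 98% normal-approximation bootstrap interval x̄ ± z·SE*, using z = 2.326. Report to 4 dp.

Margin = 2.326 × 0.3361 = 0.78177
Interval: 5.768 ± 0.78177

(4.9862, 6.5498)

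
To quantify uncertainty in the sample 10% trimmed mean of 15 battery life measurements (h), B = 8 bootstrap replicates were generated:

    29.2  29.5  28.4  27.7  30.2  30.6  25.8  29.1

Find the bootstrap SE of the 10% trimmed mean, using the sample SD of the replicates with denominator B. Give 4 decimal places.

SE* = 1.4278

Bootstrap SE is the standard deviation of the 8 replicate 10% trimmed means.
Mean of replicates: (29.2 + 29.5 + 28.4 + 27.7 + 30.2 + 30.6 + 25.8 + 29.1) / 8 = 230.50000 / 8 = 28.81250
Sum of squared deviations: (+0.38750)² + (+0.68750)² + (−0.41250)² + (−1.11250)² + (+1.38750)² + (+1.78750)² + (−3.01250)² + (+0.28750)² = 16.30875
Variance = 16.30875 / 8 = 2.03859
SE* = √2.03859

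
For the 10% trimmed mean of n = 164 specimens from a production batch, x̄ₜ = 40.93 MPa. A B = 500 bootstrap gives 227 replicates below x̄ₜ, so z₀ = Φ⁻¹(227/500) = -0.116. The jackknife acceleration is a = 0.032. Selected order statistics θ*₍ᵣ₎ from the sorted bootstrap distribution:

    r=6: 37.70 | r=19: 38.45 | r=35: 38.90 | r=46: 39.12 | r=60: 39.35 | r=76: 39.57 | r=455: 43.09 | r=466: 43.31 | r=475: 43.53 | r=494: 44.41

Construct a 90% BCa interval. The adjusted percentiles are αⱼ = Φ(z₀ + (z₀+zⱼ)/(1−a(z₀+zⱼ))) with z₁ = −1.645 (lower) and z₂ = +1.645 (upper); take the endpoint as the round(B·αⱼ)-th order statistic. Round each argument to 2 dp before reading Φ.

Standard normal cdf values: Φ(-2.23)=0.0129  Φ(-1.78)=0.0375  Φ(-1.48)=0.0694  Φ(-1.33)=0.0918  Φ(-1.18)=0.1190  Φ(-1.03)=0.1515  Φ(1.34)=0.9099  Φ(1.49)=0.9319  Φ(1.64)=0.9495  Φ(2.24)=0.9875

Lower: z₀ + z₁ = -0.116 + (-1.645) = -1.761; 1 − a(z₀+z₁) = 1 − (0.032)(-1.761) = 1.0564; argument = -0.116 + (-1.761)/1.0564 = -1.7831 → -1.78.
α₁ = Φ(-1.78) = 0.0375; rank = round(500 × 0.0375) = 19; θ*₍19₎ = 38.45.
Upper: z₀ + z₂ = 1.529; 1 − a(z₀+z₂) = 0.9511; argument = 1.4917 → 1.49; α₂ = 0.9319; rank = 466; θ*₍466₎ = 43.31.

(38.45, 43.31)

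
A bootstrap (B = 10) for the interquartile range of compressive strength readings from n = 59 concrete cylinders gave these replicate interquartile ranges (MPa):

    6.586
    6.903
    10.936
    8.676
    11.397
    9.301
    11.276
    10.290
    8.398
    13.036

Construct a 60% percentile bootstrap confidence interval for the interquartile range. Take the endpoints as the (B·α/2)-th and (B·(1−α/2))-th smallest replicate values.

Sorted replicates: 6.586, 6.903, 8.398, 8.676, 9.301, 10.290, 10.936, 11.276, 11.397, 13.036
α = 0.40; lower rank = 10 × 0.200 = 2; upper rank = 10 × 0.800 = 8.
The 2nd smallest replicate is 6.903; the 8th is 11.276.

(6.903, 11.276)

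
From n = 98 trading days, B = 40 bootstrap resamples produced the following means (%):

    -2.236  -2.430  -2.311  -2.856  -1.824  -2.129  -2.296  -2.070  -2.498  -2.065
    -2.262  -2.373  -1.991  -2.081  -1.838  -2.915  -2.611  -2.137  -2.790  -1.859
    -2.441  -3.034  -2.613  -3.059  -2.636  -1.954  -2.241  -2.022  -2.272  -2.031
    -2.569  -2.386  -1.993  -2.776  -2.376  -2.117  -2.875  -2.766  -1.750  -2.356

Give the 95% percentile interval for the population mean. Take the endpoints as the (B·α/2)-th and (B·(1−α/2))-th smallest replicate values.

Sorted replicates: -3.059, -3.034, -2.915, -2.875, -2.856, -2.790, -2.776, -2.766, -2.636, -2.613, -2.611, -2.569, -2.498, -2.441, -2.430, -2.386, -2.376, -2.373, -2.356, -2.311, -2.296, -2.272, -2.262, -2.241, -2.236, -2.137, -2.129, -2.117, -2.081, -2.070, -2.065, -2.031, -2.022, -1.993, -1.991, -1.954, -1.859, -1.838, -1.824, -1.750
α = 0.05; lower rank = 40 × 0.025 = 1; upper rank = 40 × 0.975 = 39.
The 1st smallest replicate is -3.059; the 39th is -1.824.

(-3.059, -1.824)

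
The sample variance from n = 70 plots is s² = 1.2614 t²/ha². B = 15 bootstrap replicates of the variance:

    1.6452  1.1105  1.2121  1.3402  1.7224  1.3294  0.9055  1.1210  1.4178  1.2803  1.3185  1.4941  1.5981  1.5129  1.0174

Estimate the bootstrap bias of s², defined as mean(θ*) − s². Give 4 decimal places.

mean(θ*) = (1.6452 + 1.1105 + 1.2121 + 1.3402 + 1.7224 + 1.3294 + 0.9055 + 1.1210 + 1.4178 + 1.2803 + 1.3185 + 1.4941 + 1.5981 + 1.5129 + 1.0174) / 15 = 1.33503
bias = 1.33503 − 1.2614

bias = +0.0736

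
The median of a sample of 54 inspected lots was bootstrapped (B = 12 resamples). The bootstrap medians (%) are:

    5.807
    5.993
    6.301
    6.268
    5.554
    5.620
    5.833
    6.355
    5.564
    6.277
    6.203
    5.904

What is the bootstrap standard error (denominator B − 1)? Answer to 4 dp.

SE* = 0.3024

Bootstrap SE is the standard deviation of the 12 replicate medians.
Mean of replicates: (5.807 + 5.993 + 6.301 + 6.268 + 5.554 + 5.620 + 5.833 + 6.355 + 5.564 + 6.277 + 6.203 + 5.904) / 12 = 71.67900 / 12 = 5.97325
Sum of squared deviations: (−0.16625)² + (+0.01975)² + (+0.32775)² + (+0.29475)² + (−0.41925)² + (−0.35325)² + (−0.14025)² + (+0.38175)² + (−0.40925)² + (+0.30375)² + (+0.22975)² + (−0.06925)² = 1.00562
Variance = 1.00562 / 11 = 0.09142
SE* = √0.09142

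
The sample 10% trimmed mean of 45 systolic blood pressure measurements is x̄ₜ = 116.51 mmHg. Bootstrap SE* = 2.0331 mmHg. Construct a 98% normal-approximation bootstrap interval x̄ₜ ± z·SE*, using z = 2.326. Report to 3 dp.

Margin = 2.326 × 2.0331 = 4.7290
Interval: 116.51 ± 4.7290

(111.781, 121.239)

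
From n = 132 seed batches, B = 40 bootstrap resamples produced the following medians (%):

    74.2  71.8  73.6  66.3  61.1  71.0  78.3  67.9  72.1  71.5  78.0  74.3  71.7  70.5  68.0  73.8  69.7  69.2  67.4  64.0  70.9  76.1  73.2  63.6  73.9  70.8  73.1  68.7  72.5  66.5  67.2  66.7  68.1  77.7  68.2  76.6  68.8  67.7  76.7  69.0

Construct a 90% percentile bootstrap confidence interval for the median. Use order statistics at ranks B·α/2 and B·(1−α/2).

(63.6, 77.7)

Sorted replicates: 61.1, 63.6, 64.0, 66.3, 66.5, 66.7, 67.2, 67.4, 67.7, 67.9, 68.0, 68.1, 68.2, 68.7, 68.8, 69.0, 69.2, 69.7, 70.5, 70.8, 70.9, 71.0, 71.5, 71.7, 71.8, 72.1, 72.5, 73.1, 73.2, 73.6, 73.8, 73.9, 74.2, 74.3, 76.1, 76.6, 76.7, 77.7, 78.0, 78.3
α = 0.10; lower rank = 40 × 0.050 = 2; upper rank = 40 × 0.950 = 38.
The 2nd smallest replicate is 63.6; the 38th is 77.7.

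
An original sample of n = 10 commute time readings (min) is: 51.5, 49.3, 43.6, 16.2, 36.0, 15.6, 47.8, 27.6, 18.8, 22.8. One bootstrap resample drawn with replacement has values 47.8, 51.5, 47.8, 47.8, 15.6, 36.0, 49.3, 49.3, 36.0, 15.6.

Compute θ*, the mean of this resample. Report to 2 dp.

θ* = 39.67

Mean = (47.8 + 51.5 + 47.8 + 47.8 + 15.6 + 36.0 + 49.3 + 49.3 + 36.0 + 15.6) / 10 = 396.70 / 10 = 39.67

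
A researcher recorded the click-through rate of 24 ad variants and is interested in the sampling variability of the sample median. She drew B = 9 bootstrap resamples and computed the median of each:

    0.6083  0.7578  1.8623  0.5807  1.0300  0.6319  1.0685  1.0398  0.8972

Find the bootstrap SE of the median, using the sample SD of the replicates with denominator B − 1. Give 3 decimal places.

Bootstrap SE is the standard deviation of the 9 replicate medians.
Mean of replicates: (0.6083 + 0.7578 + 1.8623 + 0.5807 + 1.0300 + 0.6319 + 1.0685 + 1.0398 + 0.8972) / 9 = 8.47650 / 9 = 0.94183
Sum of squared deviations: (−0.33353)² + (−0.18403)² + (+0.92047)² + (−0.36113)² + (+0.08817)² + (−0.30993)² + (+0.12667)² + (+0.09797)² + (−0.04463)² = 1.25426
Variance = 1.25426 / 8 = 0.15678
SE* = √0.15678

SE* = 0.396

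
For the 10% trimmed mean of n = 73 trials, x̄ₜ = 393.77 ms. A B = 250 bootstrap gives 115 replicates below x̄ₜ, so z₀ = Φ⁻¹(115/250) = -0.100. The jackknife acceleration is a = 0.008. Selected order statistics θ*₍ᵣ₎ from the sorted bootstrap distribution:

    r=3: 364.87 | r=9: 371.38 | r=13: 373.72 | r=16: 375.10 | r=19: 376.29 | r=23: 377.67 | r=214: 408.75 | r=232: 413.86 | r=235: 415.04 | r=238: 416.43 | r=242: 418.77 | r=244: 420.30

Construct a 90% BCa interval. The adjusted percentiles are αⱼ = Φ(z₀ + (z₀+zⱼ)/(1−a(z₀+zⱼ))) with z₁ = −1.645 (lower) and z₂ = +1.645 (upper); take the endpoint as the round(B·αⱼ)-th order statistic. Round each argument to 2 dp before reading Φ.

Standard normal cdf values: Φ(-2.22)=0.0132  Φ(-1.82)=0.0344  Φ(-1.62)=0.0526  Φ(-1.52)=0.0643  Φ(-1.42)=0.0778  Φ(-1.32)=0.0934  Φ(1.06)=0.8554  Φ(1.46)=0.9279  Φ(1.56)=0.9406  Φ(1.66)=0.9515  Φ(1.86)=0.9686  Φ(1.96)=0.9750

Lower: z₀ + z₁ = -0.100 + (-1.645) = -1.745; 1 − a(z₀+z₁) = 1 − (0.008)(-1.745) = 1.0140; argument = -0.100 + (-1.745)/1.0140 = -1.8210 → -1.82.
α₁ = Φ(-1.82) = 0.0344; rank = round(250 × 0.0344) = 9; θ*₍9₎ = 371.38.
Upper: z₀ + z₂ = 1.545; 1 − a(z₀+z₂) = 0.9876; argument = 1.4643 → 1.46; α₂ = 0.9279; rank = 232; θ*₍232₎ = 413.86.

(371.38, 413.86)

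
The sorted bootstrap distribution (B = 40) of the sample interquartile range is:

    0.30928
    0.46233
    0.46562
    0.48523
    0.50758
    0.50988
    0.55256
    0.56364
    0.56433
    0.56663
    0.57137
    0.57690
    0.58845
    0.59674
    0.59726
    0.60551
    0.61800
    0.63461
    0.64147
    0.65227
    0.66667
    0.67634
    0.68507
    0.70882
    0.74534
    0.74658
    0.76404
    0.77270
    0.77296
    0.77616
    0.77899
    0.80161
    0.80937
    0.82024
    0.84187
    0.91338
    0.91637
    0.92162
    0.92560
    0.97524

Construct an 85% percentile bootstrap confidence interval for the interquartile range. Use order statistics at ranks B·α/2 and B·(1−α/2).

α = 0.15; lower rank = 40 × 0.075 = 3; upper rank = 40 × 0.925 = 37.
The 3rd smallest replicate is 0.46562; the 37th is 0.91637.

(0.46562, 0.91637)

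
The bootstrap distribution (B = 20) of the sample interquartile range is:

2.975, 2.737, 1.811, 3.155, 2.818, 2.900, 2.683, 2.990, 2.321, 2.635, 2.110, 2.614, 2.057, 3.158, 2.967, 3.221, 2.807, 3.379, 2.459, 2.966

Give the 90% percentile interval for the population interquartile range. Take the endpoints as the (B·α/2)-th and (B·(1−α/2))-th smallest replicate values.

(1.811, 3.221)

Sorted replicates: 1.811, 2.057, 2.110, 2.321, 2.459, 2.614, 2.635, 2.683, 2.737, 2.807, 2.818, 2.900, 2.966, 2.967, 2.975, 2.990, 3.155, 3.158, 3.221, 3.379
α = 0.10; lower rank = 20 × 0.050 = 1; upper rank = 20 × 0.950 = 19.
The 1st smallest replicate is 1.811; the 19th is 3.221.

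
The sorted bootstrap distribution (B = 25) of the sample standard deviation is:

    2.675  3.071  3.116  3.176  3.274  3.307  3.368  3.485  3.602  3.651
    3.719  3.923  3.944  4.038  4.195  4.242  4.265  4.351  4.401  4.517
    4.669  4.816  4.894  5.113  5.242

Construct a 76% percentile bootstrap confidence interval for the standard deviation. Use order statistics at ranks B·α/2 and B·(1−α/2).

(3.116, 4.816)

α = 0.24; lower rank = 25 × 0.120 = 3; upper rank = 25 × 0.880 = 22.
The 3rd smallest replicate is 3.116; the 22nd is 4.816.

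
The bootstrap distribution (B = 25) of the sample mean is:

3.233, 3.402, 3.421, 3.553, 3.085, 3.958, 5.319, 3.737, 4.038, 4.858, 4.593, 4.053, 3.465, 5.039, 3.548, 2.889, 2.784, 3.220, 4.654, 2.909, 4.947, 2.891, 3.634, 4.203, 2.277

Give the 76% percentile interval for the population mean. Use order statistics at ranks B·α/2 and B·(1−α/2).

Sorted replicates: 2.277, 2.784, 2.889, 2.891, 2.909, 3.085, 3.220, 3.233, 3.402, 3.421, 3.465, 3.548, 3.553, 3.634, 3.737, 3.958, 4.038, 4.053, 4.203, 4.593, 4.654, 4.858, 4.947, 5.039, 5.319
α = 0.24; lower rank = 25 × 0.120 = 3; upper rank = 25 × 0.880 = 22.
The 3rd smallest replicate is 2.889; the 22nd is 4.858.

(2.889, 4.858)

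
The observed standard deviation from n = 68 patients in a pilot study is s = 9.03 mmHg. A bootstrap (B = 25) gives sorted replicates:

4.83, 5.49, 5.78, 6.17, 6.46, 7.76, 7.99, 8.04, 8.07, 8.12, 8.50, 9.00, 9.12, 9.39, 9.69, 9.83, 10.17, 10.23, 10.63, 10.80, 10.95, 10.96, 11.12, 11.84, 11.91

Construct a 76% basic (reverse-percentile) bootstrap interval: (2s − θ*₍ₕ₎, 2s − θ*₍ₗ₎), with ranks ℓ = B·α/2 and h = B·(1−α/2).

Percentile endpoints at ranks 3 and 22: θ*₍3₎ = 5.78, θ*₍22₎ = 10.96.
Basic interval reflects these around s:
  lower = 2 × 9.03 − 10.96 = 7.10
  upper = 2 × 9.03 − 5.78 = 12.28

(7.10, 12.28)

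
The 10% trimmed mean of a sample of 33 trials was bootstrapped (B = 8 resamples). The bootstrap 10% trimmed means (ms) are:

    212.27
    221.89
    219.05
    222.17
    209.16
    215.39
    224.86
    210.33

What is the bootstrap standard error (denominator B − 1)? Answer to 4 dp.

SE* = 5.9455

Bootstrap SE is the standard deviation of the 8 replicate 10% trimmed means.
Mean of replicates: (212.27 + 221.89 + 219.05 + 222.17 + 209.16 + 215.39 + 224.86 + 210.33) / 8 = 1735.12000 / 8 = 216.89000
Sum of squared deviations: (−4.62000)² + (+5.00000)² + (+2.16000)² + (+5.28000)² + (−7.73000)² + (−1.50000)² + (+7.97000)² + (−6.56000)² = 247.44580
Variance = 247.44580 / 7 = 35.34940
SE* = √35.34940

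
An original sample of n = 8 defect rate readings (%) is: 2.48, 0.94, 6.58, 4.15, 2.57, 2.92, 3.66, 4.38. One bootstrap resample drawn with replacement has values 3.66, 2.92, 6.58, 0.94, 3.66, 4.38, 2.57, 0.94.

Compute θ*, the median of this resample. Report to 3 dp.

θ* = 3.290

Sorted: 0.94, 0.94, 2.57, 2.92, 3.66, 3.66, 4.38, 6.58
Median = average of the two middle values = 3.290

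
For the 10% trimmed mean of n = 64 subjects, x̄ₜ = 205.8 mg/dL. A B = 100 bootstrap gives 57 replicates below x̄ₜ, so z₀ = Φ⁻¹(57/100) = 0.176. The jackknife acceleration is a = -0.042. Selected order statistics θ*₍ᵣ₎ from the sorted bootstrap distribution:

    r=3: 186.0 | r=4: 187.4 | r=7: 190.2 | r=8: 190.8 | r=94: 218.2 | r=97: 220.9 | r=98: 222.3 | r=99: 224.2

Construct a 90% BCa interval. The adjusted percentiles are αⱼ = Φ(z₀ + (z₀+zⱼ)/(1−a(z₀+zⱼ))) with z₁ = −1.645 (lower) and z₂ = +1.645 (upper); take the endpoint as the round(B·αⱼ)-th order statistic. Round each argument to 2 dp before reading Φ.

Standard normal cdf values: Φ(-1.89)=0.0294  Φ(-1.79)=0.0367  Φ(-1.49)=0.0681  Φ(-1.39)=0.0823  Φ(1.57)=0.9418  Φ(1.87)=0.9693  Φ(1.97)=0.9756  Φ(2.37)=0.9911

Lower: z₀ + z₁ = 0.176 + (-1.645) = -1.469; 1 − a(z₀+z₁) = 1 − (-0.042)(-1.469) = 0.9383; argument = 0.176 + (-1.469)/0.9383 = -1.3896 → -1.39.
α₁ = Φ(-1.39) = 0.0823; rank = round(100 × 0.0823) = 8; θ*₍8₎ = 190.8.
Upper: z₀ + z₂ = 1.821; 1 − a(z₀+z₂) = 1.0765; argument = 1.8676 → 1.87; α₂ = 0.9693; rank = 97; θ*₍97₎ = 220.9.

(190.8, 220.9)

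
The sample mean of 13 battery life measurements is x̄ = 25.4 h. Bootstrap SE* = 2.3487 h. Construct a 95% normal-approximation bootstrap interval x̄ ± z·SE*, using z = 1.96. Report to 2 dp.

Margin = 1.96 × 2.3487 = 4.603
Interval: 25.4 ± 4.603

(20.80, 30.00)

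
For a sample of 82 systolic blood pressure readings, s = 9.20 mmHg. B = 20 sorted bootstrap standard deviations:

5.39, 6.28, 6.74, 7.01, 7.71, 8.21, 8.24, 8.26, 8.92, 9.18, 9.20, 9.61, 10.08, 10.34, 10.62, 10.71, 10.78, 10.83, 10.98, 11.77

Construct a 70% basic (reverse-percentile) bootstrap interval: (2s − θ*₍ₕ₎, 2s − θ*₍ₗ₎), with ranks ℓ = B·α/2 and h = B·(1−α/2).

(7.62, 11.66)

Percentile endpoints at ranks 3 and 17: θ*₍3₎ = 6.74, θ*₍17₎ = 10.78.
Basic interval reflects these around s:
  lower = 2 × 9.20 − 10.78 = 7.62
  upper = 2 × 9.20 − 6.74 = 11.66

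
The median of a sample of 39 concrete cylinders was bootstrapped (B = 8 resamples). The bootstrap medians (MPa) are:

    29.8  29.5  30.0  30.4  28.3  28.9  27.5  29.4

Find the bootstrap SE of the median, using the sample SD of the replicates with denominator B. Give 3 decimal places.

SE* = 0.891

Bootstrap SE is the standard deviation of the 8 replicate medians.
Mean of replicates: (29.8 + 29.5 + 30.0 + 30.4 + 28.3 + 28.9 + 27.5 + 29.4) / 8 = 233.8000 / 8 = 29.2250
Sum of squared deviations: (+0.5750)² + (+0.2750)² + (+0.7750)² + (+1.1750)² + (−0.9250)² + (−0.3250)² + (−1.7250)² + (+0.1750)² = 6.3550
Variance = 6.3550 / 8 = 0.7944
SE* = √0.7944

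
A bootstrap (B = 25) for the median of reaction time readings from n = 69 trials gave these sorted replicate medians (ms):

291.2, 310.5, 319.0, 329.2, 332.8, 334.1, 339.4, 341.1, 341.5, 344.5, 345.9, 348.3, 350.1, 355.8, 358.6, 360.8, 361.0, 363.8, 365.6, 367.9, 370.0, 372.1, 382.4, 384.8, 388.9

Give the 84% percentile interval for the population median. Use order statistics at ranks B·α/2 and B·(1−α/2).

(310.5, 382.4)

α = 0.16; lower rank = 25 × 0.080 = 2; upper rank = 25 × 0.920 = 23.
The 2nd smallest replicate is 310.5; the 23rd is 382.4.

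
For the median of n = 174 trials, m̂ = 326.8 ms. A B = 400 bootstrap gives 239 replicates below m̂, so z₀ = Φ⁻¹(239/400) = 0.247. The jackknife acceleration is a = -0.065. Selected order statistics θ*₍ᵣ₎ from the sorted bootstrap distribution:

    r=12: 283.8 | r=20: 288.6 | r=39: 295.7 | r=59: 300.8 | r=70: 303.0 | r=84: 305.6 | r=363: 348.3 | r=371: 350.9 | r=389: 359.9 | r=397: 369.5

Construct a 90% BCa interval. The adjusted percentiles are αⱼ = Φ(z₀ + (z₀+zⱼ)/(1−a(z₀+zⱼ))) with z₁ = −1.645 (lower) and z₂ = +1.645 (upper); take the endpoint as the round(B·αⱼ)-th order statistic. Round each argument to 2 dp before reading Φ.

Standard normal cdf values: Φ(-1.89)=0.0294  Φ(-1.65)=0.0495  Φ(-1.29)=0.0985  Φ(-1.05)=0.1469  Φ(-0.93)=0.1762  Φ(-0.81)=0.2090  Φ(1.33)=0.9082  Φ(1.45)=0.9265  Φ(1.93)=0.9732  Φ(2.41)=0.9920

(295.7, 359.9)

Lower: z₀ + z₁ = 0.247 + (-1.645) = -1.398; 1 − a(z₀+z₁) = 1 − (-0.065)(-1.398) = 0.9091; argument = 0.247 + (-1.398)/0.9091 = -1.2907 → -1.29.
α₁ = Φ(-1.29) = 0.0985; rank = round(400 × 0.0985) = 39; θ*₍39₎ = 295.7.
Upper: z₀ + z₂ = 1.892; 1 − a(z₀+z₂) = 1.1230; argument = 1.9318 → 1.93; α₂ = 0.9732; rank = 389; θ*₍389₎ = 359.9.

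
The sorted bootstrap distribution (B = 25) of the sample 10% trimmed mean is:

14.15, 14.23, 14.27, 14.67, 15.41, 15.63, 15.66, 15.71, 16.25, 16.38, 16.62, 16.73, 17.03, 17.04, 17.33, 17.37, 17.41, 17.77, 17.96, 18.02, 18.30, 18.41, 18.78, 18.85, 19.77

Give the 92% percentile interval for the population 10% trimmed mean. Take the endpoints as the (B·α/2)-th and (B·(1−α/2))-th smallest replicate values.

α = 0.08; lower rank = 25 × 0.040 = 1; upper rank = 25 × 0.960 = 24.
The 1st smallest replicate is 14.15; the 24th is 18.85.

(14.15, 18.85)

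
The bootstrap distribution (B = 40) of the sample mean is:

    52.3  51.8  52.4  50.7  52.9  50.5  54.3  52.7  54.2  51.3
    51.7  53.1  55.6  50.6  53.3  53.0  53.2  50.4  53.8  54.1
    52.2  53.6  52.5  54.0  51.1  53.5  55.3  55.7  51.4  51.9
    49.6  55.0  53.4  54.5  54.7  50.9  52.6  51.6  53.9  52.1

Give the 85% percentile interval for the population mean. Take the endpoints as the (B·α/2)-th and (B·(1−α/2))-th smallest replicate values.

Sorted replicates: 49.6, 50.4, 50.5, 50.6, 50.7, 50.9, 51.1, 51.3, 51.4, 51.6, 51.7, 51.8, 51.9, 52.1, 52.2, 52.3, 52.4, 52.5, 52.6, 52.7, 52.9, 53.0, 53.1, 53.2, 53.3, 53.4, 53.5, 53.6, 53.8, 53.9, 54.0, 54.1, 54.2, 54.3, 54.5, 54.7, 55.0, 55.3, 55.6, 55.7
α = 0.15; lower rank = 40 × 0.075 = 3; upper rank = 40 × 0.925 = 37.
The 3rd smallest replicate is 50.5; the 37th is 55.0.

(50.5, 55.0)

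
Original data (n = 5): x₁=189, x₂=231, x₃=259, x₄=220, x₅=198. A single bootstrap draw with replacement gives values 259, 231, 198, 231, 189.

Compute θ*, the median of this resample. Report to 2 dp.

θ* = 231.00

Sorted: 189, 198, 231, 231, 259
Median = middle value = 231.00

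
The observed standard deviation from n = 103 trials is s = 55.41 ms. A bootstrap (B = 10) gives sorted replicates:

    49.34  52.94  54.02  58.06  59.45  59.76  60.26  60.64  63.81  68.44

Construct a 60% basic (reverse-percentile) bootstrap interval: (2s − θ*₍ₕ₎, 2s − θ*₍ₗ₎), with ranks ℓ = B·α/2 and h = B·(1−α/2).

Percentile endpoints at ranks 2 and 8: θ*₍2₎ = 52.94, θ*₍8₎ = 60.64.
Basic interval reflects these around s:
  lower = 2 × 55.41 − 60.64 = 50.18
  upper = 2 × 55.41 − 52.94 = 57.88

(50.18, 57.88)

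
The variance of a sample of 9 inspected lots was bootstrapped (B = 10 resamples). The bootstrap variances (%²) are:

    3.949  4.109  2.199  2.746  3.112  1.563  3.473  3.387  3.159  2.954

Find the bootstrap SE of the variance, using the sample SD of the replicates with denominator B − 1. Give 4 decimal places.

SE* = 0.7654

Bootstrap SE is the standard deviation of the 10 replicate variances.
Mean of replicates: (3.949 + 4.109 + 2.199 + 2.746 + 3.112 + 1.563 + 3.473 + 3.387 + 3.159 + 2.954) / 10 = 30.65100 / 10 = 3.06510
Sum of squared deviations: (+0.88390)² + (+1.04390)² + (−0.86610)² + (−0.31910)² + (+0.04690)² + (−1.50210)² + (+0.40790)² + (+0.32190)² + (+0.09390)² + (−0.11110)² = 5.27263
Variance = 5.27263 / 9 = 0.58585
SE* = √0.58585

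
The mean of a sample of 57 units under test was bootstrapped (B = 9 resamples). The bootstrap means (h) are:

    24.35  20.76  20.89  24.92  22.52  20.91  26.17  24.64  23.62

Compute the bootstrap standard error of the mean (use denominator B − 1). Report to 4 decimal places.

SE* = 2.0108

Bootstrap SE is the standard deviation of the 9 replicate means.
Mean of replicates: (24.35 + 20.76 + 20.89 + 24.92 + 22.52 + 20.91 + 26.17 + 24.64 + 23.62) / 9 = 208.78000 / 9 = 23.19778
Sum of squared deviations: (+1.15222)² + (−2.43778)² + (−2.30778)² + (+1.72222)² + (−0.67778)² + (−2.28778)² + (+2.97222)² + (+1.44222)² + (+0.42222)² = 32.34796
Variance = 32.34796 / 8 = 4.04349
SE* = √4.04349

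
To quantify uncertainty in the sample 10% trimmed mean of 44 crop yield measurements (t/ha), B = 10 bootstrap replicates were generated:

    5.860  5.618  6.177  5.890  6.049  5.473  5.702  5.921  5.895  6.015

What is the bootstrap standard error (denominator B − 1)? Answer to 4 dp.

SE* = 0.2107

Bootstrap SE is the standard deviation of the 10 replicate 10% trimmed means.
Mean of replicates: (5.860 + 5.618 + 6.177 + 5.890 + 6.049 + 5.473 + 5.702 + 5.921 + 5.895 + 6.015) / 10 = 58.60000 / 10 = 5.86000
Sum of squared deviations: (+0.00000)² + (−0.24200)² + (+0.31700)² + (+0.03000)² + (+0.18900)² + (−0.38700)² + (−0.15800)² + (+0.06100)² + (+0.03500)² + (+0.15500)² = 0.39938
Variance = 0.39938 / 9 = 0.04438
SE* = √0.04438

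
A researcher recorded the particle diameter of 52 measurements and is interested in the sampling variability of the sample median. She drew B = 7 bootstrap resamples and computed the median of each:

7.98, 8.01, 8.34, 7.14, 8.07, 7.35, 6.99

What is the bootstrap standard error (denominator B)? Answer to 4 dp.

Bootstrap SE is the standard deviation of the 7 replicate medians.
Mean of replicates: (7.98 + 8.01 + 8.34 + 7.14 + 8.07 + 7.35 + 6.99) / 7 = 53.88000 / 7 = 7.69714
Sum of squared deviations: (+0.28286)² + (+0.31286)² + (+0.64286)² + (−0.55714)² + (+0.37286)² + (−0.34714)² + (−0.70714)² = 1.66114
Variance = 1.66114 / 7 = 0.23731
SE* = √0.23731

SE* = 0.4871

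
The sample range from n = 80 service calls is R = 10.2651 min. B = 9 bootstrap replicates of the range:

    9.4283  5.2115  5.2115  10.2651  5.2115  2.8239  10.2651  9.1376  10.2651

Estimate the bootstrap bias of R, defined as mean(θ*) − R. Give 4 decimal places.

mean(θ*) = (9.4283 + 5.2115 + 5.2115 + 10.2651 + 5.2115 + 2.8239 + 10.2651 + 9.1376 + 10.2651) / 9 = 7.53551
bias = 7.53551 − 10.2651

bias = −2.7296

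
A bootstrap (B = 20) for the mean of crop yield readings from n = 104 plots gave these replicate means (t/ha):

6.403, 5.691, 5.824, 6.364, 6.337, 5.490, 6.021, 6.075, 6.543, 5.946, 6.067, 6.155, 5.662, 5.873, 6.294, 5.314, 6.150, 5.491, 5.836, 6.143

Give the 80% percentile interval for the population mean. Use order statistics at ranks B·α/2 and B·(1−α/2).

Sorted replicates: 5.314, 5.490, 5.491, 5.662, 5.691, 5.824, 5.836, 5.873, 5.946, 6.021, 6.067, 6.075, 6.143, 6.150, 6.155, 6.294, 6.337, 6.364, 6.403, 6.543
α = 0.20; lower rank = 20 × 0.100 = 2; upper rank = 20 × 0.900 = 18.
The 2nd smallest replicate is 5.490; the 18th is 6.364.

(5.490, 6.364)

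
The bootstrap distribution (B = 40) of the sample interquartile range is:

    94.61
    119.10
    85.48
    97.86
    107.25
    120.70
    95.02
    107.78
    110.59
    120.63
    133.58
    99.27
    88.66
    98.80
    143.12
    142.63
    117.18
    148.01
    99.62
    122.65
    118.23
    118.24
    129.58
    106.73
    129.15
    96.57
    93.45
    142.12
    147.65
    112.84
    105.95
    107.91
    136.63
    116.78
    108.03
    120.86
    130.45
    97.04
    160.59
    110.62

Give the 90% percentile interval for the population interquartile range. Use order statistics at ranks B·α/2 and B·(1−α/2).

(88.66, 147.65)

Sorted replicates: 85.48, 88.66, 93.45, 94.61, 95.02, 96.57, 97.04, 97.86, 98.80, 99.27, 99.62, 105.95, 106.73, 107.25, 107.78, 107.91, 108.03, 110.59, 110.62, 112.84, 116.78, 117.18, 118.23, 118.24, 119.10, 120.63, 120.70, 120.86, 122.65, 129.15, 129.58, 130.45, 133.58, 136.63, 142.12, 142.63, 143.12, 147.65, 148.01, 160.59
α = 0.10; lower rank = 40 × 0.050 = 2; upper rank = 40 × 0.950 = 38.
The 2nd smallest replicate is 88.66; the 38th is 147.65.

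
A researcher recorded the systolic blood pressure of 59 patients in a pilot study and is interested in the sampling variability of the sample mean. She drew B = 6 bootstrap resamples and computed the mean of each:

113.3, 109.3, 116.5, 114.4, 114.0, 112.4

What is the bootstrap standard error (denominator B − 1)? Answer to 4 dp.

SE* = 2.3978

Bootstrap SE is the standard deviation of the 6 replicate means.
Mean of replicates: (113.3 + 109.3 + 116.5 + 114.4 + 114.0 + 112.4) / 6 = 679.90000 / 6 = 113.31667
Sum of squared deviations: (−0.01667)² + (−4.01667)² + (+3.18333)² + (+1.08333)² + (+0.68333)² + (−0.91667)² = 28.74833
Variance = 28.74833 / 5 = 5.74967
SE* = √5.74967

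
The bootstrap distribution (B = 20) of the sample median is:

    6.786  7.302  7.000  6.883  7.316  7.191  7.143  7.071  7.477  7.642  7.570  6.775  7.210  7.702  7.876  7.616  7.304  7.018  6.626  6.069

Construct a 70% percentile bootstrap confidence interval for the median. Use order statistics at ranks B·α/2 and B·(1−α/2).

(6.775, 7.616)

Sorted replicates: 6.069, 6.626, 6.775, 6.786, 6.883, 7.000, 7.018, 7.071, 7.143, 7.191, 7.210, 7.302, 7.304, 7.316, 7.477, 7.570, 7.616, 7.642, 7.702, 7.876
α = 0.30; lower rank = 20 × 0.150 = 3; upper rank = 20 × 0.850 = 17.
The 3rd smallest replicate is 6.775; the 17th is 7.616.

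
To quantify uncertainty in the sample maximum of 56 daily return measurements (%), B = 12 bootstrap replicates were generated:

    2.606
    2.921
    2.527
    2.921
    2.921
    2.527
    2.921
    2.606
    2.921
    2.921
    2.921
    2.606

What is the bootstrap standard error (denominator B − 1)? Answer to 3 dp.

Bootstrap SE is the standard deviation of the 12 replicate maximums.
Mean of replicates: (2.606 + 2.921 + 2.527 + 2.921 + 2.921 + 2.527 + 2.921 + 2.606 + 2.921 + 2.921 + 2.921 + 2.606) / 12 = 33.3190 / 12 = 2.7766
Sum of squared deviations: (−0.1706)² + (+0.1444)² + (−0.2496)² + (+0.1444)² + (+0.1444)² + (−0.2496)² + (+0.1444)² + (−0.1706)² + (+0.1444)² + (+0.1444)² + (+0.1444)² + (−0.1706)² = 0.3579
Variance = 0.3579 / 11 = 0.0325
SE* = √0.0325

SE* = 0.180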